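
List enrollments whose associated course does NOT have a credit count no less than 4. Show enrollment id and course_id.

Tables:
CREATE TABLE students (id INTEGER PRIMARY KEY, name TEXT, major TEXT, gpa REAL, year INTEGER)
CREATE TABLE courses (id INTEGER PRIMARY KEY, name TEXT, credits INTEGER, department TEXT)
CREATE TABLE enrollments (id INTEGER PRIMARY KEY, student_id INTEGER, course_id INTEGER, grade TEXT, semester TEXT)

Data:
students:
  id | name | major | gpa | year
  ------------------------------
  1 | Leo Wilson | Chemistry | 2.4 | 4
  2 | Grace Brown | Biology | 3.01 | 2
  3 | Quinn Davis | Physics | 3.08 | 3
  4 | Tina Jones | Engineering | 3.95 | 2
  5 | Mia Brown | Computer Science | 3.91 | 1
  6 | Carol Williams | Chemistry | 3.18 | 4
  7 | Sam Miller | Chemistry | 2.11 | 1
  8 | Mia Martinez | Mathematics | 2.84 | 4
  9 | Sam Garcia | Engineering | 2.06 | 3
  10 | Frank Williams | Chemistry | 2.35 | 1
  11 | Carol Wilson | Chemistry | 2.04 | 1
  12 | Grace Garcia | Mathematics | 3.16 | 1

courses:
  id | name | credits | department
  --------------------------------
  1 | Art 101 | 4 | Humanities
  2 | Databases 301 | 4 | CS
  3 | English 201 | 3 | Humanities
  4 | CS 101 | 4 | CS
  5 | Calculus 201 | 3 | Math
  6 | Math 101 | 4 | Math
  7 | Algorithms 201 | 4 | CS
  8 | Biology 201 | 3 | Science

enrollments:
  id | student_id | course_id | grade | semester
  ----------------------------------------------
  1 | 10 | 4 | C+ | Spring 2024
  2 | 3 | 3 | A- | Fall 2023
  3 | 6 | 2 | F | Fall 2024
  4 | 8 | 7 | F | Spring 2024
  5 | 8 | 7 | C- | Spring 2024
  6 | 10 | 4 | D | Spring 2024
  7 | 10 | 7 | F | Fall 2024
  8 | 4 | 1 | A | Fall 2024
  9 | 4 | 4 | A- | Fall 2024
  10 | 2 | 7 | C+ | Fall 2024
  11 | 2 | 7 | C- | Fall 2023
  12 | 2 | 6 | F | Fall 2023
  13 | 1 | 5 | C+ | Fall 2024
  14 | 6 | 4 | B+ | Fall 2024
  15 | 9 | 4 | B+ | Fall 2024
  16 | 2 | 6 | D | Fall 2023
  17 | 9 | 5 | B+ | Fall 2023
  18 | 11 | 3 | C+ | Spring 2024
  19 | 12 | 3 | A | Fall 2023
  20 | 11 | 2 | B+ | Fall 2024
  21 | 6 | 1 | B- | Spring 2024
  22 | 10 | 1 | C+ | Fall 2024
SELECT id, course_id FROM enrollments WHERE course_id NOT IN (SELECT id FROM courses WHERE credits >= 4)

Execution result:
id | course_id
2 | 3
13 | 5
17 | 5
18 | 3
19 | 3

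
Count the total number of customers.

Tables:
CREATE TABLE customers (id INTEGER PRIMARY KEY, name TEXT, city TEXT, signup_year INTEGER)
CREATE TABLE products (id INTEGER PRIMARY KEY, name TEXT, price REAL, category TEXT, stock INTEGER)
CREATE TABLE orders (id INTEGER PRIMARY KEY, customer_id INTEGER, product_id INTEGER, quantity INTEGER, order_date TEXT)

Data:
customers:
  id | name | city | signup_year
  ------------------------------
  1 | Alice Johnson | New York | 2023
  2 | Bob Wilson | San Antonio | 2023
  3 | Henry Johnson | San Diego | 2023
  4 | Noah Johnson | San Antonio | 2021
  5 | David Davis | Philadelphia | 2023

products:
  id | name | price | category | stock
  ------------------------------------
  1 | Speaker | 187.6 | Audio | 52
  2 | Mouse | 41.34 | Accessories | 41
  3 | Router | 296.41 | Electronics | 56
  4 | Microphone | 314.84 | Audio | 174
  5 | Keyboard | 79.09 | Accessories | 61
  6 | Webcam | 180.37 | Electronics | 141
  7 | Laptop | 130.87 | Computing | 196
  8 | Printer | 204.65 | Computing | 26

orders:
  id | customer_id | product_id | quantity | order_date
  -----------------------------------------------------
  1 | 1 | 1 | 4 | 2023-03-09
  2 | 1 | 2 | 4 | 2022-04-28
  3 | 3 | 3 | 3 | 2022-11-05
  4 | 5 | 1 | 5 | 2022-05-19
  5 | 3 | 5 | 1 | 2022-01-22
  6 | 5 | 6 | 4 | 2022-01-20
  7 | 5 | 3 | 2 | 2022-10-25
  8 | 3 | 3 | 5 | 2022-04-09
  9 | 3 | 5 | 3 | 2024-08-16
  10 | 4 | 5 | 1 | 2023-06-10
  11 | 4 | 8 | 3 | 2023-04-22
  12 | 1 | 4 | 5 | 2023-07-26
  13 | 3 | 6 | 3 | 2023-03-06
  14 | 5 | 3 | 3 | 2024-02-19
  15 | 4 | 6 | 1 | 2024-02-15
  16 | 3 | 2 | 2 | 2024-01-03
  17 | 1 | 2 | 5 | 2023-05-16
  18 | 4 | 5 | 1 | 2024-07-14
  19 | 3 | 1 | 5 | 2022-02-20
SELECT COUNT(*) FROM customers

Execution result:
5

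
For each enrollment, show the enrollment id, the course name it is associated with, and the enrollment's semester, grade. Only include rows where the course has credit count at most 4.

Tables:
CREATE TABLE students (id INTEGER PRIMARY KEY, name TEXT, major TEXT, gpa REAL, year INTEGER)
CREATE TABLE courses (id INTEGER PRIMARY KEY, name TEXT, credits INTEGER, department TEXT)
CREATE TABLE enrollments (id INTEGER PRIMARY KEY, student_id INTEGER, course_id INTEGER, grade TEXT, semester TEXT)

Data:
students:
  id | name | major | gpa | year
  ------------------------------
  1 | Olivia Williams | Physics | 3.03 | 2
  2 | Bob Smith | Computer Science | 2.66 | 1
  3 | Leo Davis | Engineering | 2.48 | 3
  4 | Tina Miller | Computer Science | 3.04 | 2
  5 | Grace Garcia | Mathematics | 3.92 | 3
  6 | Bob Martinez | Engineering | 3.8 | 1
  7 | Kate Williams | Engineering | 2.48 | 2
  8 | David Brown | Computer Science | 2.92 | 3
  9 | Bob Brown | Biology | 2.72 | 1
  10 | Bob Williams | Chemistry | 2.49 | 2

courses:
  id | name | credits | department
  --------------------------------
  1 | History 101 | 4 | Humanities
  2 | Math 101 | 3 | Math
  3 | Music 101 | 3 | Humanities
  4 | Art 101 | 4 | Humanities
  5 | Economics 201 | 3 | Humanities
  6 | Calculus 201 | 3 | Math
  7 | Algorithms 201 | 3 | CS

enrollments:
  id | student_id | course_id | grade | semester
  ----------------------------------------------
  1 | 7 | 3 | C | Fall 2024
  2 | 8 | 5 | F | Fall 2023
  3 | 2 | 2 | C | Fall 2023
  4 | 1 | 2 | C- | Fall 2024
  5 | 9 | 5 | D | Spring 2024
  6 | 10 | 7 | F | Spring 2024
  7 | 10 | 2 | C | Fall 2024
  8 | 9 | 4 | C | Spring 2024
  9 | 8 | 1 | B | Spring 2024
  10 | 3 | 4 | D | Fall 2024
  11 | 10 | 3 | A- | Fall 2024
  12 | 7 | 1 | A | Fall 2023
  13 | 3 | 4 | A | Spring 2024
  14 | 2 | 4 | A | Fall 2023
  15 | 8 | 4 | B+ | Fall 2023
SELECT c.id, p.name AS course, c.semester, c.grade FROM enrollments c JOIN courses p ON c.course_id = p.id WHERE p.credits <= 4

Execution result:
id | course | semester | grade
1 | Music 101 | Fall 2024 | C
2 | Economics 201 | Fall 2023 | F
3 | Math 101 | Fall 2023 | C
4 | Math 101 | Fall 2024 | C-
5 | Economics 201 | Spring 2024 | D
6 | Algorithms 201 | Spring 2024 | F
7 | Math 101 | Fall 2024 | C
8 | Art 101 | Spring 2024 | C
9 | History 101 | Spring 2024 | B
10 | Art 101 | Fall 2024 | D
11 | Music 101 | Fall 2024 | A-
12 | History 101 | Fall 2023 | A
13 | Art 101 | Spring 2024 | A
14 | Art 101 | Fall 2023 | A
15 | Art 101 | Fall 2023 | B+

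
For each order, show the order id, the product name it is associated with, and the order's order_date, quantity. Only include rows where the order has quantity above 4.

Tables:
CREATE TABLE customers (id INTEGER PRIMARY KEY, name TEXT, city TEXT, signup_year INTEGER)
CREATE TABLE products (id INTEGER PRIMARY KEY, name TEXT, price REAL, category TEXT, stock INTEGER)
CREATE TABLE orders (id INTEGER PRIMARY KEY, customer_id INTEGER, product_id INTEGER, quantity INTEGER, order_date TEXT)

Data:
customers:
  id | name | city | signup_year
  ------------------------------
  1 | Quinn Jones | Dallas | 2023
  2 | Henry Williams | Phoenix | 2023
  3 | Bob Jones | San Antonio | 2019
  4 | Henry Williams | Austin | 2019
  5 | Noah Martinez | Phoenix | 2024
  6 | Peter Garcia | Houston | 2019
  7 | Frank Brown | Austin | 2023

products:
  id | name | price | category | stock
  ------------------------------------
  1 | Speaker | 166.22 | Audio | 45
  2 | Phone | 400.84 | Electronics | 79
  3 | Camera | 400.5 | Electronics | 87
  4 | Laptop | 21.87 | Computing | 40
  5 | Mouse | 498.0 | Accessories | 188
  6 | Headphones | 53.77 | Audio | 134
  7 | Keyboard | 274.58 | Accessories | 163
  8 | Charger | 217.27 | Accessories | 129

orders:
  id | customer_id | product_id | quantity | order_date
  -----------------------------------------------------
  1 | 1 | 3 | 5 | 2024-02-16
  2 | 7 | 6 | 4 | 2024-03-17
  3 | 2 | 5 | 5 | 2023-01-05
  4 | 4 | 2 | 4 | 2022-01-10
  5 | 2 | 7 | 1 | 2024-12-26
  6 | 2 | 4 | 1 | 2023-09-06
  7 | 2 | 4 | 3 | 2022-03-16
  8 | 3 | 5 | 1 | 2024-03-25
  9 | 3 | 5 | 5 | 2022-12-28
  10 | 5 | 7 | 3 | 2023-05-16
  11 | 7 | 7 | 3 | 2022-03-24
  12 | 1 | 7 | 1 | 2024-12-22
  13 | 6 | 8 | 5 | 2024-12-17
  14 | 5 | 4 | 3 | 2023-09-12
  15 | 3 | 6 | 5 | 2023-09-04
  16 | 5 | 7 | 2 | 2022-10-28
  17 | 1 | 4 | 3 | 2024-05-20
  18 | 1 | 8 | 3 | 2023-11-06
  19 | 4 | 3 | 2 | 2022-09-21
SELECT c.id, p.name AS product, c.order_date, c.quantity FROM orders c JOIN products p ON c.product_id = p.id WHERE c.quantity > 4

Execution result:
id | product | order_date | quantity
1 | Camera | 2024-02-16 | 5
3 | Mouse | 2023-01-05 | 5
9 | Mouse | 2022-12-28 | 5
13 | Charger | 2024-12-17 | 5
15 | Headphones | 2023-09-04 | 5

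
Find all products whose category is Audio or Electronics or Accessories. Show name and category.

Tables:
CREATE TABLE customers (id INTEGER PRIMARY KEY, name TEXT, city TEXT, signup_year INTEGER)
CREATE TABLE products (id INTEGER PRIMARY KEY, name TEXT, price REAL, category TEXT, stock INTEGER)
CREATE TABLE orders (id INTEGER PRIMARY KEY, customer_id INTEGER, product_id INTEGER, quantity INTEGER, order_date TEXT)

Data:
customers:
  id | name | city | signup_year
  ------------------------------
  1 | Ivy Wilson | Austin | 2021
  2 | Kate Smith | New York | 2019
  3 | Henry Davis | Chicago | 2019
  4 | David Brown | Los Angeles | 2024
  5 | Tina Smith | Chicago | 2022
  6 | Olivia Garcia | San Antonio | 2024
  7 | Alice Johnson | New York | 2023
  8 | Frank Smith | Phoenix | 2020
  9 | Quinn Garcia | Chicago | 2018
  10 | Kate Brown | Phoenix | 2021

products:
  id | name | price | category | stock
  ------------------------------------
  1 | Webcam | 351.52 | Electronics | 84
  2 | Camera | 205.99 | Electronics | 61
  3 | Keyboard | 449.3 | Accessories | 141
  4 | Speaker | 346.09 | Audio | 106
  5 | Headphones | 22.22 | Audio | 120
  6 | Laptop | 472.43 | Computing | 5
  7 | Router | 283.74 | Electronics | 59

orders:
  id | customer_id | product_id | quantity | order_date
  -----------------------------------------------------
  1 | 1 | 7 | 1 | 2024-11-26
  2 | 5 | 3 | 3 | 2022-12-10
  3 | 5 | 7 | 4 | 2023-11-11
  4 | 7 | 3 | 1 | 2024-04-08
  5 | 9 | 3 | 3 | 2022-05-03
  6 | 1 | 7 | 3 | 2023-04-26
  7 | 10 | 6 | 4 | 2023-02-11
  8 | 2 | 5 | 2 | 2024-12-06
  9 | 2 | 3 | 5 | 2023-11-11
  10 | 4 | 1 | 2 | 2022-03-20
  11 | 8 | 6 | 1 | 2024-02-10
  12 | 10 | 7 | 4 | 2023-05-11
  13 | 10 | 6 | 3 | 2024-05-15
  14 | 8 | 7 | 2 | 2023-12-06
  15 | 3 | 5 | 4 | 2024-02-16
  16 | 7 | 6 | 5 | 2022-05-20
SELECT name, category FROM products WHERE category IN ('Audio', 'Electronics', 'Accessories')

Execution result:
name | category
Webcam | Electronics
Camera | Electronics
Keyboard | Accessories
Speaker | Audio
Headphones | Audio
Router | Electronics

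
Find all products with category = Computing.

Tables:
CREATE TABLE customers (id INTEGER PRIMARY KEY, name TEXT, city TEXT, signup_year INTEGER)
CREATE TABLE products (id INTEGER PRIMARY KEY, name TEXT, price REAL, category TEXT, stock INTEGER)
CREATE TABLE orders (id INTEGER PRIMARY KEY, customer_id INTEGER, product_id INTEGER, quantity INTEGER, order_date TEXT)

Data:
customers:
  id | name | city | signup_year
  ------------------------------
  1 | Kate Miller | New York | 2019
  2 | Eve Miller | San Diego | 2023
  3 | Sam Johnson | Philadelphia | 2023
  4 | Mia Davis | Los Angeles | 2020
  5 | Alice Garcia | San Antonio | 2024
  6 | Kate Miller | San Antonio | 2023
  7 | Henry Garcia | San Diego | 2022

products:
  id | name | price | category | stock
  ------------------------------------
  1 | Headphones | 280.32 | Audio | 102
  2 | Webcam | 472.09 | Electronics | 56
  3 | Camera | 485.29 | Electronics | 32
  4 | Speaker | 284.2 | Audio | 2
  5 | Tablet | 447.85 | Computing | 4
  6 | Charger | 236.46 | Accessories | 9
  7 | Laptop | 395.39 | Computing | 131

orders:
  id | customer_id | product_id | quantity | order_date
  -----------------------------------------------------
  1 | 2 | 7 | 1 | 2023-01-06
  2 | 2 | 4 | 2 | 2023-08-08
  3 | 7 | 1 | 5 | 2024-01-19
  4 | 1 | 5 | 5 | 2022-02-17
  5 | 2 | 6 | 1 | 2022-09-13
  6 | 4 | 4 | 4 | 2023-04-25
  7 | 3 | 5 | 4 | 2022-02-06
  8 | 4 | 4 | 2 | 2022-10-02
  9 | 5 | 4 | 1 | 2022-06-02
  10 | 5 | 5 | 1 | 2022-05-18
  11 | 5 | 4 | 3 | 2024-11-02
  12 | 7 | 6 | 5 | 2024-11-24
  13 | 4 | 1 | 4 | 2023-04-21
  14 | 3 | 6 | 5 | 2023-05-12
SELECT name, category FROM products WHERE category = 'Computing'

Execution result:
name | category
Tablet | Computing
Laptop | Computing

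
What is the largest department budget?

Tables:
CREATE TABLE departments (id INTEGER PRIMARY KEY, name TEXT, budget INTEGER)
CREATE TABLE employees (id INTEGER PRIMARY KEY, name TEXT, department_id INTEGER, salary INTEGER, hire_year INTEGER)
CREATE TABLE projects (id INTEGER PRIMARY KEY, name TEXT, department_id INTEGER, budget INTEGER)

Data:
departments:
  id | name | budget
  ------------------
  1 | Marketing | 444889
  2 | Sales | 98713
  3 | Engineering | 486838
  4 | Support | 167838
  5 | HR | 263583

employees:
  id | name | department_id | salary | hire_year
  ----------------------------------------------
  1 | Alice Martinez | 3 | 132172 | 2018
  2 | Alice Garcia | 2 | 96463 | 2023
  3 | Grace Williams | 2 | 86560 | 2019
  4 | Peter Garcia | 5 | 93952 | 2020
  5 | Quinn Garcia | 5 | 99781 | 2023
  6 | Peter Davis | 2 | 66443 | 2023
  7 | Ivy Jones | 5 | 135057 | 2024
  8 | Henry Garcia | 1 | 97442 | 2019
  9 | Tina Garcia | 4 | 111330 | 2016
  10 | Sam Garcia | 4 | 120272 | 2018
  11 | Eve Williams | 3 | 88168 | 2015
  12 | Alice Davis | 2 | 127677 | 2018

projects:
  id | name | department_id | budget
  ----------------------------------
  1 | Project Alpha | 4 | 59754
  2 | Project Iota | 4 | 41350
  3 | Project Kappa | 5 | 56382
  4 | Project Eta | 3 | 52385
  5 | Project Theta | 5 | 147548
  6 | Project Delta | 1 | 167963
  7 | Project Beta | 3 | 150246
SELECT MAX(budget) FROM departments

Execution result:
486838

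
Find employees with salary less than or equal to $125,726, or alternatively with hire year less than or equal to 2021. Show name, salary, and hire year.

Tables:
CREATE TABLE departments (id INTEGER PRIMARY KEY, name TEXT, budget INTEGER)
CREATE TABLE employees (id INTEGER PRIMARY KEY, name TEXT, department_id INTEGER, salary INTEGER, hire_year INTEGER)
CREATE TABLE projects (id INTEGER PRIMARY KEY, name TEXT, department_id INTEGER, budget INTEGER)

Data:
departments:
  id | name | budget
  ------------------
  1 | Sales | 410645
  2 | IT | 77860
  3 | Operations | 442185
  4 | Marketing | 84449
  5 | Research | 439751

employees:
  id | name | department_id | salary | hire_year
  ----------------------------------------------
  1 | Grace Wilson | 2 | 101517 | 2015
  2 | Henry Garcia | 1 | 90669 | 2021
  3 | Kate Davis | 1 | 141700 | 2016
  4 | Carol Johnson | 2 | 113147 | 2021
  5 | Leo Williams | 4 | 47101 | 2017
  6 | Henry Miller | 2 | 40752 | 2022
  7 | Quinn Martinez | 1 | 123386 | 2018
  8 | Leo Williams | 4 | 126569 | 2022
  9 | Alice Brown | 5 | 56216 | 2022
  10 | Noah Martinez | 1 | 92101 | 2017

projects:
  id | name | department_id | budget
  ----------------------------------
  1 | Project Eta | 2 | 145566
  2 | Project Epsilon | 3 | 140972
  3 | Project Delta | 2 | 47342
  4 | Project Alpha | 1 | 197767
SELECT name, salary, hire_year FROM employees WHERE salary <= 125726 OR hire_year <= 2021

Execution result:
name | salary | hire_year
Grace Wilson | 101517 | 2015
Henry Garcia | 90669 | 2021
Kate Davis | 141700 | 2016
Carol Johnson | 113147 | 2021
Leo Williams | 47101 | 2017
Henry Miller | 40752 | 2022
Quinn Martinez | 123386 | 2018
Alice Brown | 56216 | 2022
Noah Martinez | 92101 | 2017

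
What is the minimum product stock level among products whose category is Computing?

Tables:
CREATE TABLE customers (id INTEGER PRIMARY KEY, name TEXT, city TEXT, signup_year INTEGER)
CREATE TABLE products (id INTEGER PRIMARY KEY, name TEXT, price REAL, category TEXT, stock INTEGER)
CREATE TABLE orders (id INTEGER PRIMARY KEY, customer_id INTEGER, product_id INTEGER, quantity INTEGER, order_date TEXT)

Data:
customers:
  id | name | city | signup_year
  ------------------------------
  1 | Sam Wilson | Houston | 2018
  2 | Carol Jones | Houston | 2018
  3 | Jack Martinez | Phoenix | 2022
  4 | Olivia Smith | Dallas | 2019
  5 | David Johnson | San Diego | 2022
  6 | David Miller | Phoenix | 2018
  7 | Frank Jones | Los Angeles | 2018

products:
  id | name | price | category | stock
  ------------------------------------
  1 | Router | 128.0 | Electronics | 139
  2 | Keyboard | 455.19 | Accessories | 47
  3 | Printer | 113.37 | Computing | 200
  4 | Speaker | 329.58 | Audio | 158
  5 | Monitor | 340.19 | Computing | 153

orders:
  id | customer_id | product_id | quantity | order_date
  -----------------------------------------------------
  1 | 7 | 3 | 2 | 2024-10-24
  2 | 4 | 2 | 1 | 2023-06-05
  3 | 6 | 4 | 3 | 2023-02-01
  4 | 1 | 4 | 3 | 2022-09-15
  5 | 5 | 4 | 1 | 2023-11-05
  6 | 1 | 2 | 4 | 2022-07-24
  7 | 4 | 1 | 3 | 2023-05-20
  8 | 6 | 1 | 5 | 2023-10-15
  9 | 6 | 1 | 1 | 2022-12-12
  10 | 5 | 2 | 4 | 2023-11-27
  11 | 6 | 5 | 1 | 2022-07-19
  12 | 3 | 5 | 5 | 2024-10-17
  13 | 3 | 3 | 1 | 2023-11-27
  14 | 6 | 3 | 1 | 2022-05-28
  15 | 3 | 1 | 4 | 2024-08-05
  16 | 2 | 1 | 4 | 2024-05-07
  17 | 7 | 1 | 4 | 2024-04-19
SELECT MIN(stock) FROM products WHERE category = 'Computing'

Execution result:
153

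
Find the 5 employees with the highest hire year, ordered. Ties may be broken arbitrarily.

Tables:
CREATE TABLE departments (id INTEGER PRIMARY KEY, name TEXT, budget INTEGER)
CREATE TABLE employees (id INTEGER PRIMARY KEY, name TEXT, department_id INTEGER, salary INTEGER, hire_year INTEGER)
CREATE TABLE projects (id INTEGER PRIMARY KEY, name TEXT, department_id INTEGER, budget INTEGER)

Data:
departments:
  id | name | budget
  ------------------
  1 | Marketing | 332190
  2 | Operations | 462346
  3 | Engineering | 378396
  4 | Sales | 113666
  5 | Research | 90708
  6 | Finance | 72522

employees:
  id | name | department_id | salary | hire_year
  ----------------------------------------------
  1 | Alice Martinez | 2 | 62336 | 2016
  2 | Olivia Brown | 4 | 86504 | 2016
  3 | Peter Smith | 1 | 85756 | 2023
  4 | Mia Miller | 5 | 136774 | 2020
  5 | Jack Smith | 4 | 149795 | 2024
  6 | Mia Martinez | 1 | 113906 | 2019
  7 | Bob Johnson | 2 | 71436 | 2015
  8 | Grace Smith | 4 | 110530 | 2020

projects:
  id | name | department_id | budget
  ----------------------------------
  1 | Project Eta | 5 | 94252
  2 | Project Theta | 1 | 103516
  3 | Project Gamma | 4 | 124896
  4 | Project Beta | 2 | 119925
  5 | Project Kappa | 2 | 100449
SELECT name, hire_year FROM employees ORDER BY hire_year DESC LIMIT 5

Execution result:
name | hire_year
Jack Smith | 2024
Peter Smith | 2023
Mia Miller | 2020
Grace Smith | 2020
Mia Martinez | 2019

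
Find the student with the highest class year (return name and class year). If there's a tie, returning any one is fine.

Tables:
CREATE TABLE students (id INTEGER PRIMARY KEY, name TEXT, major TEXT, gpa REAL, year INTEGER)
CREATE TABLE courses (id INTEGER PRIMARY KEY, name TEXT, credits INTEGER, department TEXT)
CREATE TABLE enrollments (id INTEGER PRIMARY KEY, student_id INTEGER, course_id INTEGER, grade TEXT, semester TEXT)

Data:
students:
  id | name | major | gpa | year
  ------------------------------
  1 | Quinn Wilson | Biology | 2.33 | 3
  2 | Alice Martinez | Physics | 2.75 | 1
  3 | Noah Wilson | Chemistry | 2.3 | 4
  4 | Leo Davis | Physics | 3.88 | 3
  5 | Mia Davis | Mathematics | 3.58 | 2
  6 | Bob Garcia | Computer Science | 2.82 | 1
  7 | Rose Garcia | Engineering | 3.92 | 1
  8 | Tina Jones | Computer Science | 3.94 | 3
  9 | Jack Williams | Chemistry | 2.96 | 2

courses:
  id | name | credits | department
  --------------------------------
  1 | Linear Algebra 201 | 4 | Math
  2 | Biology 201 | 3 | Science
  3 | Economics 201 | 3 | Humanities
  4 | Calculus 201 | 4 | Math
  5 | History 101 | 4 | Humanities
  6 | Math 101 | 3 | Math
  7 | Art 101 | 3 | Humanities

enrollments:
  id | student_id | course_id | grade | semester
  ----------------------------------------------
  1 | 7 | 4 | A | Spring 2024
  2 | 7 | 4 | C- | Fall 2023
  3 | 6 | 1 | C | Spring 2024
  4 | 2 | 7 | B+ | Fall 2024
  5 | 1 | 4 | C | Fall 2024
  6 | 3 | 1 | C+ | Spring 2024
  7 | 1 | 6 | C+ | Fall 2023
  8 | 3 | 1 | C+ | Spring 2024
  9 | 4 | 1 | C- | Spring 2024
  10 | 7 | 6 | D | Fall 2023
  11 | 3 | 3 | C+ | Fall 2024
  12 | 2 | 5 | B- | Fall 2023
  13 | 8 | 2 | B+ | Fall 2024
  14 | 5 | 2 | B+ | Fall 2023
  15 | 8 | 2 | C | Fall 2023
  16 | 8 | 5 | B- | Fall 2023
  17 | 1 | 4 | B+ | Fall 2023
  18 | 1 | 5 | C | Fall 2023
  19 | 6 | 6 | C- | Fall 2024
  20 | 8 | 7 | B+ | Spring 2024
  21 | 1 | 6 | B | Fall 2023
SELECT name, year FROM students ORDER BY year DESC LIMIT 1

Execution result:
name | year
Noah Wilson | 4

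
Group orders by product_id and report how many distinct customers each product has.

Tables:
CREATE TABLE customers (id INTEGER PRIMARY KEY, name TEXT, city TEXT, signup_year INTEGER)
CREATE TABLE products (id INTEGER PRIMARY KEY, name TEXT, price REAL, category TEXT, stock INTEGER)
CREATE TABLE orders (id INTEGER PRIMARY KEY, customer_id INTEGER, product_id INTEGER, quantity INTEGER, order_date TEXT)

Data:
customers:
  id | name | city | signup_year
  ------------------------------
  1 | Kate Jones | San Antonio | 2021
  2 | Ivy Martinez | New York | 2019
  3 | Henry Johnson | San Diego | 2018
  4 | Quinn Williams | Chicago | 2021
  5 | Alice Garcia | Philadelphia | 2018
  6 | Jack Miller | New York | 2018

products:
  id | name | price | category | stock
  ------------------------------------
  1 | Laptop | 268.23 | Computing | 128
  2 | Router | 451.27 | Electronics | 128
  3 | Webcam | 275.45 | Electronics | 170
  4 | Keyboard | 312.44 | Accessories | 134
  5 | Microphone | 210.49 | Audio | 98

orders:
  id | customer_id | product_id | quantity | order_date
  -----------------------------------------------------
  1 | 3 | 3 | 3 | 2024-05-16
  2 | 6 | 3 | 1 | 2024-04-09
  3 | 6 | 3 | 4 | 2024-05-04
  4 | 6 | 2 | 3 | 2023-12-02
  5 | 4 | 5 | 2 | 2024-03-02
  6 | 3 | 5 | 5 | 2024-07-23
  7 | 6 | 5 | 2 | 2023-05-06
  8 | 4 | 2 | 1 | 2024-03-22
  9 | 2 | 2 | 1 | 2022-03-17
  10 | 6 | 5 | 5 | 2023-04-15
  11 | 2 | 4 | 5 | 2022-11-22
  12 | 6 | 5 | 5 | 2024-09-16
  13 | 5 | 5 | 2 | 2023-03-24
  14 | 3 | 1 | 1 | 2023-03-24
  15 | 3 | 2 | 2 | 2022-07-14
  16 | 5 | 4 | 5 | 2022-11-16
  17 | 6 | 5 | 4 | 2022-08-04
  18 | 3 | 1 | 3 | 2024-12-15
SELECT product_id, COUNT(DISTINCT customer_id) AS distinct_customer_count FROM orders GROUP BY product_id

Execution result:
product_id | distinct_customer_count
1 | 1
2 | 4
3 | 2
4 | 2
5 | 4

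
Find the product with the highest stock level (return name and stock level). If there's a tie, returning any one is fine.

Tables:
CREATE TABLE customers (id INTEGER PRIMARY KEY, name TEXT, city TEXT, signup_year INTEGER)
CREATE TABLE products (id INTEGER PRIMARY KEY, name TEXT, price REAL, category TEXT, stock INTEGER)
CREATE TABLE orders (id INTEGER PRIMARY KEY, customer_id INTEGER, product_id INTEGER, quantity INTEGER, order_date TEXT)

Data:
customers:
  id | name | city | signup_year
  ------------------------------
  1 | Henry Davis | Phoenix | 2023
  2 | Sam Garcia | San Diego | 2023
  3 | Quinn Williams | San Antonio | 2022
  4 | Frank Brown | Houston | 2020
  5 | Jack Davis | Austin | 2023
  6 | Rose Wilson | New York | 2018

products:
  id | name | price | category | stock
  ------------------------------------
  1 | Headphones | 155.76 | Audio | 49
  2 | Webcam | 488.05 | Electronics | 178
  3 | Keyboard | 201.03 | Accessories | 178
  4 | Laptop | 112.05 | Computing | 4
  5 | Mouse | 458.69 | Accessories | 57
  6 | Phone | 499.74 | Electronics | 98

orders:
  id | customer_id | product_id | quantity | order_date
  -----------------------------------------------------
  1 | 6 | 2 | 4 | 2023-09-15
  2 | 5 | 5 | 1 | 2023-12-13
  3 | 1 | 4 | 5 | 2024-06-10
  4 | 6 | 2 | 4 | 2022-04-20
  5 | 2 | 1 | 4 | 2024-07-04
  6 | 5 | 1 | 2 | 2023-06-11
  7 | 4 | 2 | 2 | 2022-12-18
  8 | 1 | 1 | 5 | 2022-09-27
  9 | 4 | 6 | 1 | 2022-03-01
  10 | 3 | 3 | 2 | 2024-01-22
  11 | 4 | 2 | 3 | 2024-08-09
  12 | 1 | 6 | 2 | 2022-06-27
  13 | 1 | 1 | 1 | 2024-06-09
SELECT name, stock FROM products ORDER BY stock DESC LIMIT 1

Execution result:
name | stock
Webcam | 178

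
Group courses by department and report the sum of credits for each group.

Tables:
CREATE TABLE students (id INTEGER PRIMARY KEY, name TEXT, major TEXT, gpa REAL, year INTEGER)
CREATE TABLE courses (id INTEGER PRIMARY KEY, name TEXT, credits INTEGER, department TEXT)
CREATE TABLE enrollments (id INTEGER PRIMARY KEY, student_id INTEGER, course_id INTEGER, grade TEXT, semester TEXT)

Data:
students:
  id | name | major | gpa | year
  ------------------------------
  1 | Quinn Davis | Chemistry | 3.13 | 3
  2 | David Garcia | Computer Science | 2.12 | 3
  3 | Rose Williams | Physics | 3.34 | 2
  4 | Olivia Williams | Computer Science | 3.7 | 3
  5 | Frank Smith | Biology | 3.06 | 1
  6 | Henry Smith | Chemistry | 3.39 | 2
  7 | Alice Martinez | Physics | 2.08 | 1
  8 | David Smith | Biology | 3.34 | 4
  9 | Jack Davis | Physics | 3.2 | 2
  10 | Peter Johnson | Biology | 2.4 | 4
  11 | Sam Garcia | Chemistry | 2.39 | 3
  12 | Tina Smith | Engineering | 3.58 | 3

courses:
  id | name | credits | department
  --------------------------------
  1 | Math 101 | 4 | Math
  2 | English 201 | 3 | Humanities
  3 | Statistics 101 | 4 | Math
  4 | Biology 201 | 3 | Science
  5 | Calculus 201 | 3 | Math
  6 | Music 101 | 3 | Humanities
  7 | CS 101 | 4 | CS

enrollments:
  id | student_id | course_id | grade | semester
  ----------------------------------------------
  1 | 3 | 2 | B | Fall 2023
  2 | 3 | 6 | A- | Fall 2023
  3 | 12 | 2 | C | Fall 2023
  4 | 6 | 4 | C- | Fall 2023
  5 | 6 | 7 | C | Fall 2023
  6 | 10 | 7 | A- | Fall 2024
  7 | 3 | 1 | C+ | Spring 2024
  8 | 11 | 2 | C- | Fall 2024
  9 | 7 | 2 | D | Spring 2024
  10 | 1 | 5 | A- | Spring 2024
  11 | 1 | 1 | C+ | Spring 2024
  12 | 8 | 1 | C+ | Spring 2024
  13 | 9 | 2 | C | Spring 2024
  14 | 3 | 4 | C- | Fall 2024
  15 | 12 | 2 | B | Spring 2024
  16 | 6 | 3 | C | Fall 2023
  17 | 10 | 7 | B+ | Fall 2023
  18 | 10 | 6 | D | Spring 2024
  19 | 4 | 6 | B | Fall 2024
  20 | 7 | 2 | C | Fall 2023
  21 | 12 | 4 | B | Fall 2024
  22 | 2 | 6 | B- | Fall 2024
SELECT department, SUM(credits) AS sum_credits FROM courses GROUP BY department

Execution result:
department | sum_credits
CS | 4
Humanities | 6
Math | 11
Science | 3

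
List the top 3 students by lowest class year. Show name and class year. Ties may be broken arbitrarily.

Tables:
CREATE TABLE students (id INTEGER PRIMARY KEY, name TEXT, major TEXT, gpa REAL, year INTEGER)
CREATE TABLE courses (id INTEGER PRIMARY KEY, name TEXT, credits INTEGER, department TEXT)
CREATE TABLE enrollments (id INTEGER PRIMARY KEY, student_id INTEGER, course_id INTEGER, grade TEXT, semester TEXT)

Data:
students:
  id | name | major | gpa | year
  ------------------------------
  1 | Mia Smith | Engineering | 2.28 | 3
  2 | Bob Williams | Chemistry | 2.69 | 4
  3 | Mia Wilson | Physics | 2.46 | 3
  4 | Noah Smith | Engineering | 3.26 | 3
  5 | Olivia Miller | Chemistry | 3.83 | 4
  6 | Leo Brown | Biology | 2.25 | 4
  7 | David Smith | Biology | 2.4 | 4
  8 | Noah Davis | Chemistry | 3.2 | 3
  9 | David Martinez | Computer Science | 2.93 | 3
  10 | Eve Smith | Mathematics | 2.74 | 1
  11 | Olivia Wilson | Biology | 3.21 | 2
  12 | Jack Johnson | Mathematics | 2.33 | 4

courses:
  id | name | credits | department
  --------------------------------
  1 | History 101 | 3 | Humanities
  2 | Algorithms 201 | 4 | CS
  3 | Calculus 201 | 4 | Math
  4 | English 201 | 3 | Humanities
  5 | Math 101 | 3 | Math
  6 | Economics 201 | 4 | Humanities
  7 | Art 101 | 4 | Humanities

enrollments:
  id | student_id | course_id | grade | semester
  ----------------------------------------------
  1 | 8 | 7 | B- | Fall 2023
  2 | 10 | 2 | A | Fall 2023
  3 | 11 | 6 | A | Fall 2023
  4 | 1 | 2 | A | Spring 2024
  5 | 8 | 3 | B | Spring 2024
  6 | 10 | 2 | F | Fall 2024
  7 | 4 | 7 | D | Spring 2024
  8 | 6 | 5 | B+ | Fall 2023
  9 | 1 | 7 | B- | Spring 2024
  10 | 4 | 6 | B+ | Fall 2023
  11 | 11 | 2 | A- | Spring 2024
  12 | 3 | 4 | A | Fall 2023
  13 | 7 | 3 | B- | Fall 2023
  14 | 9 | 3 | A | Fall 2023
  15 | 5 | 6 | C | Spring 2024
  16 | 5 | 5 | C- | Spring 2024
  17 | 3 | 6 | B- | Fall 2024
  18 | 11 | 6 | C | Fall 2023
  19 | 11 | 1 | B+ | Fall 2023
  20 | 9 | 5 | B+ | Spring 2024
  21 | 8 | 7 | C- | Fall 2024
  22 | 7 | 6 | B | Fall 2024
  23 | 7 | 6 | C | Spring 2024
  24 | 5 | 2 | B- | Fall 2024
SELECT name, year FROM students ORDER BY year ASC LIMIT 3

Execution result:
name | year
Eve Smith | 1
Olivia Wilson | 2
Mia Smith | 3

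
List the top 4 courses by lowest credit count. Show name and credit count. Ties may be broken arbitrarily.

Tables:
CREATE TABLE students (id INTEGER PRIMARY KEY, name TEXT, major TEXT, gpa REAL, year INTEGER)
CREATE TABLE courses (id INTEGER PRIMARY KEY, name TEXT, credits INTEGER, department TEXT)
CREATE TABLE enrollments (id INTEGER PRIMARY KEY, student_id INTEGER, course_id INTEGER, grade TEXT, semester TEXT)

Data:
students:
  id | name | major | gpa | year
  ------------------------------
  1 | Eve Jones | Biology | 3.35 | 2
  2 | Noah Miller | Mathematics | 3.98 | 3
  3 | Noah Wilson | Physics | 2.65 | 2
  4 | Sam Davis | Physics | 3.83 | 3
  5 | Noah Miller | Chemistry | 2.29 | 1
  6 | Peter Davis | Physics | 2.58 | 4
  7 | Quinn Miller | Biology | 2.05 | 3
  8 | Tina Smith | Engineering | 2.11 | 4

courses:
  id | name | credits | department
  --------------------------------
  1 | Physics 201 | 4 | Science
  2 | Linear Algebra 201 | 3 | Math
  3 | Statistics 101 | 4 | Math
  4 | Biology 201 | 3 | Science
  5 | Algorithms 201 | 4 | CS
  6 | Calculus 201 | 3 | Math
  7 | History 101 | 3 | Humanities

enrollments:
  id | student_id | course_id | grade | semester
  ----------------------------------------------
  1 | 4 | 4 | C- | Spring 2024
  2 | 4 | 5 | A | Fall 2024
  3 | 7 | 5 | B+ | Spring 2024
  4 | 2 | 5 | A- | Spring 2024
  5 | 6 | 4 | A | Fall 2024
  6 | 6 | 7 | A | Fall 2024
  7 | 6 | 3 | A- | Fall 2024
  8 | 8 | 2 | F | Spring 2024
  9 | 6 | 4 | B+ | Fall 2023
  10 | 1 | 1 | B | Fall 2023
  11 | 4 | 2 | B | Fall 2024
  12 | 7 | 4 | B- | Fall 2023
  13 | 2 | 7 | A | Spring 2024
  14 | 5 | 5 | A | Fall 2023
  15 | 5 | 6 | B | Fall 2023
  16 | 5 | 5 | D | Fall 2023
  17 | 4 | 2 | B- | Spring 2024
SELECT name, credits FROM courses ORDER BY credits ASC LIMIT 4

Execution result:
name | credits
Linear Algebra 201 | 3
Biology 201 | 3
Calculus 201 | 3
History 101 | 3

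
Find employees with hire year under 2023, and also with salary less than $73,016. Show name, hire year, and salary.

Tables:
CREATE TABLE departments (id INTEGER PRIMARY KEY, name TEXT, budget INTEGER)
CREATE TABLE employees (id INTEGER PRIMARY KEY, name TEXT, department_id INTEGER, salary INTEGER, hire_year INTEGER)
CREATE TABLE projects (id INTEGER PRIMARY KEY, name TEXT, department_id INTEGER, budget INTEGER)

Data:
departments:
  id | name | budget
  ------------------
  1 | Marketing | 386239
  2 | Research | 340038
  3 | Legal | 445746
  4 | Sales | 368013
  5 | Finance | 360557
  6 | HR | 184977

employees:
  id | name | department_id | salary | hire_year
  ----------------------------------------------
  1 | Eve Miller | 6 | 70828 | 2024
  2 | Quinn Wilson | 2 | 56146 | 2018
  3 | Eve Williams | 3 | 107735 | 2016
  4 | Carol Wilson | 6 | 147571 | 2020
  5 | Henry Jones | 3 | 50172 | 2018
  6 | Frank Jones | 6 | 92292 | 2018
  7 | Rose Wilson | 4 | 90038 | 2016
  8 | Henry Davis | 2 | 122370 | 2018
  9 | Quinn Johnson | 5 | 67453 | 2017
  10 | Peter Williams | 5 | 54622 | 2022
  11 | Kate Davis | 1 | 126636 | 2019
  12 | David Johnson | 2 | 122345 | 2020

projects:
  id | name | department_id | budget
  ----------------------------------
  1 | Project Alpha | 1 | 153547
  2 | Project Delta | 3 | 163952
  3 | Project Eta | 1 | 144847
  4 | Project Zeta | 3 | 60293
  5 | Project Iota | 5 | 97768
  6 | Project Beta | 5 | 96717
SELECT name, hire_year, salary FROM employees WHERE hire_year < 2023 AND salary < 73016

Execution result:
name | hire_year | salary
Quinn Wilson | 2018 | 56146
Henry Jones | 2018 | 50172
Quinn Johnson | 2017 | 67453
Peter Williams | 2022 | 54622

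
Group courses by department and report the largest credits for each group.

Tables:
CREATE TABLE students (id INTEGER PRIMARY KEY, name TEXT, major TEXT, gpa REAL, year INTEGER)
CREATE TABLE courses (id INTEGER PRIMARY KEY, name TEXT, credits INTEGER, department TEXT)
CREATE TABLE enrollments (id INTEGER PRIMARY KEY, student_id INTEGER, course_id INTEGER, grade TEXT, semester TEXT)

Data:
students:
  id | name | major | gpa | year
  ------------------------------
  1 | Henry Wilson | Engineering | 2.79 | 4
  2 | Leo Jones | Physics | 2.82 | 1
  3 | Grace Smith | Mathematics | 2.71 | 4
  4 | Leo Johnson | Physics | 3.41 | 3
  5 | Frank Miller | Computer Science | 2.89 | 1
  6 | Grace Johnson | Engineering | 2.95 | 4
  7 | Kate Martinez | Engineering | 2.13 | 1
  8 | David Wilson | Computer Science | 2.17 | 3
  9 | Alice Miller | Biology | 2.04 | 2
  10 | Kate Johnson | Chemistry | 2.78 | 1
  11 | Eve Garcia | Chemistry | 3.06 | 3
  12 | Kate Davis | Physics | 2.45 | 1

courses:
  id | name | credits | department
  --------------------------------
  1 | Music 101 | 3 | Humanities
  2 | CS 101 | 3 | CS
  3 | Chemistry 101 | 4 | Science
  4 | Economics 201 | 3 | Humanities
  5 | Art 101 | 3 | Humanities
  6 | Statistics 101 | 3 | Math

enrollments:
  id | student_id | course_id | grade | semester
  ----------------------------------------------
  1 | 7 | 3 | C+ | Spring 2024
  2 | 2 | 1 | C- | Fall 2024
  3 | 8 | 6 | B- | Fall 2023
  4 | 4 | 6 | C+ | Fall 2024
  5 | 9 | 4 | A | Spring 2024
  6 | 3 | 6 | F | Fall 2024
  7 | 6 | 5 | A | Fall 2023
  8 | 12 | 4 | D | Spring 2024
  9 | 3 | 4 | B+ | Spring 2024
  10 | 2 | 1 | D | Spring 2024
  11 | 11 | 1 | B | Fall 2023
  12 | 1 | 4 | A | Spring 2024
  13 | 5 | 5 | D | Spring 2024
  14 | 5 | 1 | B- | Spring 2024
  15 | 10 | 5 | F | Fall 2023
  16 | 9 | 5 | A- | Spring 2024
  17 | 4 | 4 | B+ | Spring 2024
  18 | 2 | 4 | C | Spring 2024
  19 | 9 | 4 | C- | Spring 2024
SELECT department, MAX(credits) AS max_credits FROM courses GROUP BY department

Execution result:
department | max_credits
CS | 3
Humanities | 3
Math | 3
Science | 4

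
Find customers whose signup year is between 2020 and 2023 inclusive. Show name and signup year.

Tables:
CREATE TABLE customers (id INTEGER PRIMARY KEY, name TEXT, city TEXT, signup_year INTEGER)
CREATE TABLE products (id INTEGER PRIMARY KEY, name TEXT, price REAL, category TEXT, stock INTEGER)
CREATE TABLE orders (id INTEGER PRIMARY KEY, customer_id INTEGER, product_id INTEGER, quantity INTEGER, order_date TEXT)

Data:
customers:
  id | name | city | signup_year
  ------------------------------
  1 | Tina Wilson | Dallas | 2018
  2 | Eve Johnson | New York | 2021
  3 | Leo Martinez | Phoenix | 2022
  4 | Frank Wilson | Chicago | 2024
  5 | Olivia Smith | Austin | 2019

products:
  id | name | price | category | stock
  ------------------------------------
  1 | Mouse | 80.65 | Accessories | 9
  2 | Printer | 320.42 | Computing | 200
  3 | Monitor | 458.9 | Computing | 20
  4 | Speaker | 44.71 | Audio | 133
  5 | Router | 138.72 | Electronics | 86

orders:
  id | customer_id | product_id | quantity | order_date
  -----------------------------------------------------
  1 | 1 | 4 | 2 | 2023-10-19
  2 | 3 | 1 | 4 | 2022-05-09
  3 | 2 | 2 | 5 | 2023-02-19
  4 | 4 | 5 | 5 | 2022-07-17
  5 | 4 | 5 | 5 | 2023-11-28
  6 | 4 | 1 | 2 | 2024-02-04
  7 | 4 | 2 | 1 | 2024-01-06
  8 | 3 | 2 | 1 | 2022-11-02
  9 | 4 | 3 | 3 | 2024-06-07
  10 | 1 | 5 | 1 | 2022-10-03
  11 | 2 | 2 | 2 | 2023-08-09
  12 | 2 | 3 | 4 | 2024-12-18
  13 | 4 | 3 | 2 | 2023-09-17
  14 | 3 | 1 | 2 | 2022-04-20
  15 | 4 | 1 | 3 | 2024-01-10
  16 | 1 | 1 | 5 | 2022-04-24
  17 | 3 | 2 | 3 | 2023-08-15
SELECT name, signup_year FROM customers WHERE signup_year BETWEEN 2020 AND 2023

Execution result:
name | signup_year
Eve Johnson | 2021
Leo Martinez | 2022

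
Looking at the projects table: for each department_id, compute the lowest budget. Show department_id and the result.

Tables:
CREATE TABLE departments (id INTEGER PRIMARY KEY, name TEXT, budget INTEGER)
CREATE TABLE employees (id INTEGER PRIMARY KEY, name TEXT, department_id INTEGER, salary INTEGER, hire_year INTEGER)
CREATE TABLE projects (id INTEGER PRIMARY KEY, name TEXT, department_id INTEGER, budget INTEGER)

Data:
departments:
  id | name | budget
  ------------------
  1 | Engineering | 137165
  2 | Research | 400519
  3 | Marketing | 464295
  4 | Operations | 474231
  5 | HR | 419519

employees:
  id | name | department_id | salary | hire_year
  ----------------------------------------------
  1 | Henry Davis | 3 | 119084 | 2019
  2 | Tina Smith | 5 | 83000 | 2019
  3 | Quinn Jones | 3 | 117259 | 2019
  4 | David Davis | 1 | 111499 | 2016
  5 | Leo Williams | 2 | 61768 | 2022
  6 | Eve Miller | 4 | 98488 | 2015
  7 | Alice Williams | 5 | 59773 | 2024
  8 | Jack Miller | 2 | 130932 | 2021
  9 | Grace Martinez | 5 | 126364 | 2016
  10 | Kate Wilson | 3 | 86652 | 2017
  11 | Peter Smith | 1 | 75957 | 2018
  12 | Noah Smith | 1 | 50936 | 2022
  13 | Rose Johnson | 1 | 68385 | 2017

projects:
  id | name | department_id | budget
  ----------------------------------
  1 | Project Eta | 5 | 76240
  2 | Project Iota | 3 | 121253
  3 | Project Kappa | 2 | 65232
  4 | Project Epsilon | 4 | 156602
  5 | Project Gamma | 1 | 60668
SELECT department_id, MIN(budget) AS min_budget FROM projects GROUP BY department_id

Execution result:
department_id | min_budget
1 | 60668
2 | 65232
3 | 121253
4 | 156602
5 | 76240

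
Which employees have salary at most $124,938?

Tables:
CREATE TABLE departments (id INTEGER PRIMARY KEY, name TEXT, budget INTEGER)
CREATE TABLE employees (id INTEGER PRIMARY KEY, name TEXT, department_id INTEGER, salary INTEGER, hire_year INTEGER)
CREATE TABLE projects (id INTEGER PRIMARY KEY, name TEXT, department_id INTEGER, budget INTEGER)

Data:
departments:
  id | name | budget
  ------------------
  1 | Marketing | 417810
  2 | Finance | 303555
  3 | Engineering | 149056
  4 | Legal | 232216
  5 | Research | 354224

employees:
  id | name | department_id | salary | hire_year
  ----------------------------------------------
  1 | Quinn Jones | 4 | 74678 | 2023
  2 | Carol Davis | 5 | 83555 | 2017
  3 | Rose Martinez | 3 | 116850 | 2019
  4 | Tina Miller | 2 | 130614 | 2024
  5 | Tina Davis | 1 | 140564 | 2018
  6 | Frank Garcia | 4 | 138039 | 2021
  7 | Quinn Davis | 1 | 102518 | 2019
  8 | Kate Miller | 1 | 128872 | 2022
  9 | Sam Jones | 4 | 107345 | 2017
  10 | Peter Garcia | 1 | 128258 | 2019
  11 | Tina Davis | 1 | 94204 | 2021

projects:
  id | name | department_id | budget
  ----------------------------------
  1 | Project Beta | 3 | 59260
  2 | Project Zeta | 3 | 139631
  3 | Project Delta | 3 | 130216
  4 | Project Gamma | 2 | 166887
SELECT name, salary FROM employees WHERE salary <= 124938

Execution result:
name | salary
Quinn Jones | 74678
Carol Davis | 83555
Rose Martinez | 116850
Quinn Davis | 102518
Sam Jones | 107345
Tina Davis | 94204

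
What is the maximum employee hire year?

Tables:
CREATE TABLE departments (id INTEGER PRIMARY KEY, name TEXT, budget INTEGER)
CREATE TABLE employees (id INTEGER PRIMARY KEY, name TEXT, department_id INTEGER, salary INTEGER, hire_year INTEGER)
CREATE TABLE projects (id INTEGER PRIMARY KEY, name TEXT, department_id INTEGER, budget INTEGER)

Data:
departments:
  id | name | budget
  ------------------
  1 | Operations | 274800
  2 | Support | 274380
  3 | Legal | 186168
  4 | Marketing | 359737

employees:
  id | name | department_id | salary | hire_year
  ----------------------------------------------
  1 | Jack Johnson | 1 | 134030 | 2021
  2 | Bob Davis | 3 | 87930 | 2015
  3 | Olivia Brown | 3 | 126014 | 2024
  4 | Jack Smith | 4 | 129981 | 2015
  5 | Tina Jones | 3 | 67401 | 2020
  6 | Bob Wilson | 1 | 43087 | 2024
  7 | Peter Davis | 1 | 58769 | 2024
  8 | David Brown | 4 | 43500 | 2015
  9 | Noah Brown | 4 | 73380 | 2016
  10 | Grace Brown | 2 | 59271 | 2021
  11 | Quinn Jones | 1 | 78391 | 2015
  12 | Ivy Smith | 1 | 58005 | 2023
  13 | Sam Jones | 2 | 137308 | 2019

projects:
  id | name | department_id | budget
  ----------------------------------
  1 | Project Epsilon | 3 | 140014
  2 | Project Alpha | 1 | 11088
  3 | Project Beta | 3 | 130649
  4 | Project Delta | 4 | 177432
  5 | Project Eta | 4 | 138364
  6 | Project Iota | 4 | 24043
SELECT MAX(hire_year) FROM employees

Execution result:
2024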